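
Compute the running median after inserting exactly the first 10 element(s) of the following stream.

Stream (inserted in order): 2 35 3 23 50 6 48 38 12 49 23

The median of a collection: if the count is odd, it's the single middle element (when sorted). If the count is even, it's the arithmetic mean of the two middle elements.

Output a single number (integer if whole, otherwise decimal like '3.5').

Answer: 29

Derivation:
Step 1: insert 2 -> lo=[2] (size 1, max 2) hi=[] (size 0) -> median=2
Step 2: insert 35 -> lo=[2] (size 1, max 2) hi=[35] (size 1, min 35) -> median=18.5
Step 3: insert 3 -> lo=[2, 3] (size 2, max 3) hi=[35] (size 1, min 35) -> median=3
Step 4: insert 23 -> lo=[2, 3] (size 2, max 3) hi=[23, 35] (size 2, min 23) -> median=13
Step 5: insert 50 -> lo=[2, 3, 23] (size 3, max 23) hi=[35, 50] (size 2, min 35) -> median=23
Step 6: insert 6 -> lo=[2, 3, 6] (size 3, max 6) hi=[23, 35, 50] (size 3, min 23) -> median=14.5
Step 7: insert 48 -> lo=[2, 3, 6, 23] (size 4, max 23) hi=[35, 48, 50] (size 3, min 35) -> median=23
Step 8: insert 38 -> lo=[2, 3, 6, 23] (size 4, max 23) hi=[35, 38, 48, 50] (size 4, min 35) -> median=29
Step 9: insert 12 -> lo=[2, 3, 6, 12, 23] (size 5, max 23) hi=[35, 38, 48, 50] (size 4, min 35) -> median=23
Step 10: insert 49 -> lo=[2, 3, 6, 12, 23] (size 5, max 23) hi=[35, 38, 48, 49, 50] (size 5, min 35) -> median=29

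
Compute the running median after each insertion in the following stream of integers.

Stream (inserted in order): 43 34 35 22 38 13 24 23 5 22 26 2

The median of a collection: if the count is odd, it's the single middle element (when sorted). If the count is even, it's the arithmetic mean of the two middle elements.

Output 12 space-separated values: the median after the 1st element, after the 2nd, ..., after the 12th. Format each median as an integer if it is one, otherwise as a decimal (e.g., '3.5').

Answer: 43 38.5 35 34.5 35 34.5 34 29 24 23.5 24 23.5

Derivation:
Step 1: insert 43 -> lo=[43] (size 1, max 43) hi=[] (size 0) -> median=43
Step 2: insert 34 -> lo=[34] (size 1, max 34) hi=[43] (size 1, min 43) -> median=38.5
Step 3: insert 35 -> lo=[34, 35] (size 2, max 35) hi=[43] (size 1, min 43) -> median=35
Step 4: insert 22 -> lo=[22, 34] (size 2, max 34) hi=[35, 43] (size 2, min 35) -> median=34.5
Step 5: insert 38 -> lo=[22, 34, 35] (size 3, max 35) hi=[38, 43] (size 2, min 38) -> median=35
Step 6: insert 13 -> lo=[13, 22, 34] (size 3, max 34) hi=[35, 38, 43] (size 3, min 35) -> median=34.5
Step 7: insert 24 -> lo=[13, 22, 24, 34] (size 4, max 34) hi=[35, 38, 43] (size 3, min 35) -> median=34
Step 8: insert 23 -> lo=[13, 22, 23, 24] (size 4, max 24) hi=[34, 35, 38, 43] (size 4, min 34) -> median=29
Step 9: insert 5 -> lo=[5, 13, 22, 23, 24] (size 5, max 24) hi=[34, 35, 38, 43] (size 4, min 34) -> median=24
Step 10: insert 22 -> lo=[5, 13, 22, 22, 23] (size 5, max 23) hi=[24, 34, 35, 38, 43] (size 5, min 24) -> median=23.5
Step 11: insert 26 -> lo=[5, 13, 22, 22, 23, 24] (size 6, max 24) hi=[26, 34, 35, 38, 43] (size 5, min 26) -> median=24
Step 12: insert 2 -> lo=[2, 5, 13, 22, 22, 23] (size 6, max 23) hi=[24, 26, 34, 35, 38, 43] (size 6, min 24) -> median=23.5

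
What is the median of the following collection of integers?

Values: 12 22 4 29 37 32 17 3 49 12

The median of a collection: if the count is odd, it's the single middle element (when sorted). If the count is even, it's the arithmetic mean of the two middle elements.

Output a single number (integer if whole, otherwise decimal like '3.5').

Step 1: insert 12 -> lo=[12] (size 1, max 12) hi=[] (size 0) -> median=12
Step 2: insert 22 -> lo=[12] (size 1, max 12) hi=[22] (size 1, min 22) -> median=17
Step 3: insert 4 -> lo=[4, 12] (size 2, max 12) hi=[22] (size 1, min 22) -> median=12
Step 4: insert 29 -> lo=[4, 12] (size 2, max 12) hi=[22, 29] (size 2, min 22) -> median=17
Step 5: insert 37 -> lo=[4, 12, 22] (size 3, max 22) hi=[29, 37] (size 2, min 29) -> median=22
Step 6: insert 32 -> lo=[4, 12, 22] (size 3, max 22) hi=[29, 32, 37] (size 3, min 29) -> median=25.5
Step 7: insert 17 -> lo=[4, 12, 17, 22] (size 4, max 22) hi=[29, 32, 37] (size 3, min 29) -> median=22
Step 8: insert 3 -> lo=[3, 4, 12, 17] (size 4, max 17) hi=[22, 29, 32, 37] (size 4, min 22) -> median=19.5
Step 9: insert 49 -> lo=[3, 4, 12, 17, 22] (size 5, max 22) hi=[29, 32, 37, 49] (size 4, min 29) -> median=22
Step 10: insert 12 -> lo=[3, 4, 12, 12, 17] (size 5, max 17) hi=[22, 29, 32, 37, 49] (size 5, min 22) -> median=19.5

Answer: 19.5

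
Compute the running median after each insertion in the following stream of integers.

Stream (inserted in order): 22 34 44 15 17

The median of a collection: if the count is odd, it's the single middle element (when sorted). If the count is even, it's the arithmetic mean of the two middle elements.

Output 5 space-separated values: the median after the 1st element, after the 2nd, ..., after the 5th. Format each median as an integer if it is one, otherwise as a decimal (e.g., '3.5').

Step 1: insert 22 -> lo=[22] (size 1, max 22) hi=[] (size 0) -> median=22
Step 2: insert 34 -> lo=[22] (size 1, max 22) hi=[34] (size 1, min 34) -> median=28
Step 3: insert 44 -> lo=[22, 34] (size 2, max 34) hi=[44] (size 1, min 44) -> median=34
Step 4: insert 15 -> lo=[15, 22] (size 2, max 22) hi=[34, 44] (size 2, min 34) -> median=28
Step 5: insert 17 -> lo=[15, 17, 22] (size 3, max 22) hi=[34, 44] (size 2, min 34) -> median=22

Answer: 22 28 34 28 22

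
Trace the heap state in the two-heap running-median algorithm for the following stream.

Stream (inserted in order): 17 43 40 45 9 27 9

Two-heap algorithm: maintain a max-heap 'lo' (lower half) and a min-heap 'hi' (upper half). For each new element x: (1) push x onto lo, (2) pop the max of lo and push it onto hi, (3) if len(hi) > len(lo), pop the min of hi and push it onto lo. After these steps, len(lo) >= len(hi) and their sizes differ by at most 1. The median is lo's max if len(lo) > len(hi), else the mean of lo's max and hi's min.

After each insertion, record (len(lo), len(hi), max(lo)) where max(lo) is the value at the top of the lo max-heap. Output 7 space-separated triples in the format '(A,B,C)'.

Step 1: insert 17 -> lo=[17] hi=[] -> (len(lo)=1, len(hi)=0, max(lo)=17)
Step 2: insert 43 -> lo=[17] hi=[43] -> (len(lo)=1, len(hi)=1, max(lo)=17)
Step 3: insert 40 -> lo=[17, 40] hi=[43] -> (len(lo)=2, len(hi)=1, max(lo)=40)
Step 4: insert 45 -> lo=[17, 40] hi=[43, 45] -> (len(lo)=2, len(hi)=2, max(lo)=40)
Step 5: insert 9 -> lo=[9, 17, 40] hi=[43, 45] -> (len(lo)=3, len(hi)=2, max(lo)=40)
Step 6: insert 27 -> lo=[9, 17, 27] hi=[40, 43, 45] -> (len(lo)=3, len(hi)=3, max(lo)=27)
Step 7: insert 9 -> lo=[9, 9, 17, 27] hi=[40, 43, 45] -> (len(lo)=4, len(hi)=3, max(lo)=27)

Answer: (1,0,17) (1,1,17) (2,1,40) (2,2,40) (3,2,40) (3,3,27) (4,3,27)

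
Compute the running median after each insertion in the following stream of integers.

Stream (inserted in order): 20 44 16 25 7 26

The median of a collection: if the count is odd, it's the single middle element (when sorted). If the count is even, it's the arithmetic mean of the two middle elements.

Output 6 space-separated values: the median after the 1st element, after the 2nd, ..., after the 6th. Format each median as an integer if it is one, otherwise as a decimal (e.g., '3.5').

Answer: 20 32 20 22.5 20 22.5

Derivation:
Step 1: insert 20 -> lo=[20] (size 1, max 20) hi=[] (size 0) -> median=20
Step 2: insert 44 -> lo=[20] (size 1, max 20) hi=[44] (size 1, min 44) -> median=32
Step 3: insert 16 -> lo=[16, 20] (size 2, max 20) hi=[44] (size 1, min 44) -> median=20
Step 4: insert 25 -> lo=[16, 20] (size 2, max 20) hi=[25, 44] (size 2, min 25) -> median=22.5
Step 5: insert 7 -> lo=[7, 16, 20] (size 3, max 20) hi=[25, 44] (size 2, min 25) -> median=20
Step 6: insert 26 -> lo=[7, 16, 20] (size 3, max 20) hi=[25, 26, 44] (size 3, min 25) -> median=22.5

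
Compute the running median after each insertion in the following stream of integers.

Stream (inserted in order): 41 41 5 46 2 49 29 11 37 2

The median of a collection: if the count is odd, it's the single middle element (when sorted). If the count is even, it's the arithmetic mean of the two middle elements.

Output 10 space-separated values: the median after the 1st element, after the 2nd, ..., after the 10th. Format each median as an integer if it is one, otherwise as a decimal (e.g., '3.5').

Answer: 41 41 41 41 41 41 41 35 37 33

Derivation:
Step 1: insert 41 -> lo=[41] (size 1, max 41) hi=[] (size 0) -> median=41
Step 2: insert 41 -> lo=[41] (size 1, max 41) hi=[41] (size 1, min 41) -> median=41
Step 3: insert 5 -> lo=[5, 41] (size 2, max 41) hi=[41] (size 1, min 41) -> median=41
Step 4: insert 46 -> lo=[5, 41] (size 2, max 41) hi=[41, 46] (size 2, min 41) -> median=41
Step 5: insert 2 -> lo=[2, 5, 41] (size 3, max 41) hi=[41, 46] (size 2, min 41) -> median=41
Step 6: insert 49 -> lo=[2, 5, 41] (size 3, max 41) hi=[41, 46, 49] (size 3, min 41) -> median=41
Step 7: insert 29 -> lo=[2, 5, 29, 41] (size 4, max 41) hi=[41, 46, 49] (size 3, min 41) -> median=41
Step 8: insert 11 -> lo=[2, 5, 11, 29] (size 4, max 29) hi=[41, 41, 46, 49] (size 4, min 41) -> median=35
Step 9: insert 37 -> lo=[2, 5, 11, 29, 37] (size 5, max 37) hi=[41, 41, 46, 49] (size 4, min 41) -> median=37
Step 10: insert 2 -> lo=[2, 2, 5, 11, 29] (size 5, max 29) hi=[37, 41, 41, 46, 49] (size 5, min 37) -> median=33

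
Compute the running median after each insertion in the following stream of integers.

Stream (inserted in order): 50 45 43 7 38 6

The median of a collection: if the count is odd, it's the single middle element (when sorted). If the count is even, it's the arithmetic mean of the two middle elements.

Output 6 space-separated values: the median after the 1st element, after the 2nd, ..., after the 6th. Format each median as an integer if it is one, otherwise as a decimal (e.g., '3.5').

Answer: 50 47.5 45 44 43 40.5

Derivation:
Step 1: insert 50 -> lo=[50] (size 1, max 50) hi=[] (size 0) -> median=50
Step 2: insert 45 -> lo=[45] (size 1, max 45) hi=[50] (size 1, min 50) -> median=47.5
Step 3: insert 43 -> lo=[43, 45] (size 2, max 45) hi=[50] (size 1, min 50) -> median=45
Step 4: insert 7 -> lo=[7, 43] (size 2, max 43) hi=[45, 50] (size 2, min 45) -> median=44
Step 5: insert 38 -> lo=[7, 38, 43] (size 3, max 43) hi=[45, 50] (size 2, min 45) -> median=43
Step 6: insert 6 -> lo=[6, 7, 38] (size 3, max 38) hi=[43, 45, 50] (size 3, min 43) -> median=40.5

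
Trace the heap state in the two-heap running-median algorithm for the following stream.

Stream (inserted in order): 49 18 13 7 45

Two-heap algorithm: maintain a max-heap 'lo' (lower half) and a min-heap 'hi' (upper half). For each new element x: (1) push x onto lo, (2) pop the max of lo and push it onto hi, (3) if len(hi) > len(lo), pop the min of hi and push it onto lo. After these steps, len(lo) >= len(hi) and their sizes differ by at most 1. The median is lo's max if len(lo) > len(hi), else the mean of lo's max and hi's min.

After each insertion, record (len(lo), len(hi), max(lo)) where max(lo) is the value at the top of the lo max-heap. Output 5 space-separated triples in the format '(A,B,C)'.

Answer: (1,0,49) (1,1,18) (2,1,18) (2,2,13) (3,2,18)

Derivation:
Step 1: insert 49 -> lo=[49] hi=[] -> (len(lo)=1, len(hi)=0, max(lo)=49)
Step 2: insert 18 -> lo=[18] hi=[49] -> (len(lo)=1, len(hi)=1, max(lo)=18)
Step 3: insert 13 -> lo=[13, 18] hi=[49] -> (len(lo)=2, len(hi)=1, max(lo)=18)
Step 4: insert 7 -> lo=[7, 13] hi=[18, 49] -> (len(lo)=2, len(hi)=2, max(lo)=13)
Step 5: insert 45 -> lo=[7, 13, 18] hi=[45, 49] -> (len(lo)=3, len(hi)=2, max(lo)=18)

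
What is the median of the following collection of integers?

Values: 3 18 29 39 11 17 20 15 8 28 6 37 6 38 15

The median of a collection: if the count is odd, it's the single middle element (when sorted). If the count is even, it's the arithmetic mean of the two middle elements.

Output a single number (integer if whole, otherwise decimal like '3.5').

Answer: 17

Derivation:
Step 1: insert 3 -> lo=[3] (size 1, max 3) hi=[] (size 0) -> median=3
Step 2: insert 18 -> lo=[3] (size 1, max 3) hi=[18] (size 1, min 18) -> median=10.5
Step 3: insert 29 -> lo=[3, 18] (size 2, max 18) hi=[29] (size 1, min 29) -> median=18
Step 4: insert 39 -> lo=[3, 18] (size 2, max 18) hi=[29, 39] (size 2, min 29) -> median=23.5
Step 5: insert 11 -> lo=[3, 11, 18] (size 3, max 18) hi=[29, 39] (size 2, min 29) -> median=18
Step 6: insert 17 -> lo=[3, 11, 17] (size 3, max 17) hi=[18, 29, 39] (size 3, min 18) -> median=17.5
Step 7: insert 20 -> lo=[3, 11, 17, 18] (size 4, max 18) hi=[20, 29, 39] (size 3, min 20) -> median=18
Step 8: insert 15 -> lo=[3, 11, 15, 17] (size 4, max 17) hi=[18, 20, 29, 39] (size 4, min 18) -> median=17.5
Step 9: insert 8 -> lo=[3, 8, 11, 15, 17] (size 5, max 17) hi=[18, 20, 29, 39] (size 4, min 18) -> median=17
Step 10: insert 28 -> lo=[3, 8, 11, 15, 17] (size 5, max 17) hi=[18, 20, 28, 29, 39] (size 5, min 18) -> median=17.5
Step 11: insert 6 -> lo=[3, 6, 8, 11, 15, 17] (size 6, max 17) hi=[18, 20, 28, 29, 39] (size 5, min 18) -> median=17
Step 12: insert 37 -> lo=[3, 6, 8, 11, 15, 17] (size 6, max 17) hi=[18, 20, 28, 29, 37, 39] (size 6, min 18) -> median=17.5
Step 13: insert 6 -> lo=[3, 6, 6, 8, 11, 15, 17] (size 7, max 17) hi=[18, 20, 28, 29, 37, 39] (size 6, min 18) -> median=17
Step 14: insert 38 -> lo=[3, 6, 6, 8, 11, 15, 17] (size 7, max 17) hi=[18, 20, 28, 29, 37, 38, 39] (size 7, min 18) -> median=17.5
Step 15: insert 15 -> lo=[3, 6, 6, 8, 11, 15, 15, 17] (size 8, max 17) hi=[18, 20, 28, 29, 37, 38, 39] (size 7, min 18) -> median=17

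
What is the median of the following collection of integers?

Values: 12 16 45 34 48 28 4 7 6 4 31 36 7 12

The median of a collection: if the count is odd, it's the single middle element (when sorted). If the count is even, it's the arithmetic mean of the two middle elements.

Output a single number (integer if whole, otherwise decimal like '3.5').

Step 1: insert 12 -> lo=[12] (size 1, max 12) hi=[] (size 0) -> median=12
Step 2: insert 16 -> lo=[12] (size 1, max 12) hi=[16] (size 1, min 16) -> median=14
Step 3: insert 45 -> lo=[12, 16] (size 2, max 16) hi=[45] (size 1, min 45) -> median=16
Step 4: insert 34 -> lo=[12, 16] (size 2, max 16) hi=[34, 45] (size 2, min 34) -> median=25
Step 5: insert 48 -> lo=[12, 16, 34] (size 3, max 34) hi=[45, 48] (size 2, min 45) -> median=34
Step 6: insert 28 -> lo=[12, 16, 28] (size 3, max 28) hi=[34, 45, 48] (size 3, min 34) -> median=31
Step 7: insert 4 -> lo=[4, 12, 16, 28] (size 4, max 28) hi=[34, 45, 48] (size 3, min 34) -> median=28
Step 8: insert 7 -> lo=[4, 7, 12, 16] (size 4, max 16) hi=[28, 34, 45, 48] (size 4, min 28) -> median=22
Step 9: insert 6 -> lo=[4, 6, 7, 12, 16] (size 5, max 16) hi=[28, 34, 45, 48] (size 4, min 28) -> median=16
Step 10: insert 4 -> lo=[4, 4, 6, 7, 12] (size 5, max 12) hi=[16, 28, 34, 45, 48] (size 5, min 16) -> median=14
Step 11: insert 31 -> lo=[4, 4, 6, 7, 12, 16] (size 6, max 16) hi=[28, 31, 34, 45, 48] (size 5, min 28) -> median=16
Step 12: insert 36 -> lo=[4, 4, 6, 7, 12, 16] (size 6, max 16) hi=[28, 31, 34, 36, 45, 48] (size 6, min 28) -> median=22
Step 13: insert 7 -> lo=[4, 4, 6, 7, 7, 12, 16] (size 7, max 16) hi=[28, 31, 34, 36, 45, 48] (size 6, min 28) -> median=16
Step 14: insert 12 -> lo=[4, 4, 6, 7, 7, 12, 12] (size 7, max 12) hi=[16, 28, 31, 34, 36, 45, 48] (size 7, min 16) -> median=14

Answer: 14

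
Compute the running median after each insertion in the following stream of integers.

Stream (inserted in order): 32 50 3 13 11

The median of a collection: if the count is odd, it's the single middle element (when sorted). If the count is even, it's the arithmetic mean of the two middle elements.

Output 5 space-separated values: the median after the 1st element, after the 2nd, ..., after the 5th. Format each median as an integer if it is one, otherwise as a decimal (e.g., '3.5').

Step 1: insert 32 -> lo=[32] (size 1, max 32) hi=[] (size 0) -> median=32
Step 2: insert 50 -> lo=[32] (size 1, max 32) hi=[50] (size 1, min 50) -> median=41
Step 3: insert 3 -> lo=[3, 32] (size 2, max 32) hi=[50] (size 1, min 50) -> median=32
Step 4: insert 13 -> lo=[3, 13] (size 2, max 13) hi=[32, 50] (size 2, min 32) -> median=22.5
Step 5: insert 11 -> lo=[3, 11, 13] (size 3, max 13) hi=[32, 50] (size 2, min 32) -> median=13

Answer: 32 41 32 22.5 13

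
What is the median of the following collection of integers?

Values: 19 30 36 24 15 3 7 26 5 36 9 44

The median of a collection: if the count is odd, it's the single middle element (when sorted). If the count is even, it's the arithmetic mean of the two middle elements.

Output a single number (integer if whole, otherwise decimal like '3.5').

Answer: 21.5

Derivation:
Step 1: insert 19 -> lo=[19] (size 1, max 19) hi=[] (size 0) -> median=19
Step 2: insert 30 -> lo=[19] (size 1, max 19) hi=[30] (size 1, min 30) -> median=24.5
Step 3: insert 36 -> lo=[19, 30] (size 2, max 30) hi=[36] (size 1, min 36) -> median=30
Step 4: insert 24 -> lo=[19, 24] (size 2, max 24) hi=[30, 36] (size 2, min 30) -> median=27
Step 5: insert 15 -> lo=[15, 19, 24] (size 3, max 24) hi=[30, 36] (size 2, min 30) -> median=24
Step 6: insert 3 -> lo=[3, 15, 19] (size 3, max 19) hi=[24, 30, 36] (size 3, min 24) -> median=21.5
Step 7: insert 7 -> lo=[3, 7, 15, 19] (size 4, max 19) hi=[24, 30, 36] (size 3, min 24) -> median=19
Step 8: insert 26 -> lo=[3, 7, 15, 19] (size 4, max 19) hi=[24, 26, 30, 36] (size 4, min 24) -> median=21.5
Step 9: insert 5 -> lo=[3, 5, 7, 15, 19] (size 5, max 19) hi=[24, 26, 30, 36] (size 4, min 24) -> median=19
Step 10: insert 36 -> lo=[3, 5, 7, 15, 19] (size 5, max 19) hi=[24, 26, 30, 36, 36] (size 5, min 24) -> median=21.5
Step 11: insert 9 -> lo=[3, 5, 7, 9, 15, 19] (size 6, max 19) hi=[24, 26, 30, 36, 36] (size 5, min 24) -> median=19
Step 12: insert 44 -> lo=[3, 5, 7, 9, 15, 19] (size 6, max 19) hi=[24, 26, 30, 36, 36, 44] (size 6, min 24) -> median=21.5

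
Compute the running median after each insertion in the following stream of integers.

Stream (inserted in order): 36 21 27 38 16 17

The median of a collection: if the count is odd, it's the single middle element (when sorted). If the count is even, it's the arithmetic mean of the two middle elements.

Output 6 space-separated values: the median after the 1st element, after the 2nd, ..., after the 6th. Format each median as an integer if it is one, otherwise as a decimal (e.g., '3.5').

Step 1: insert 36 -> lo=[36] (size 1, max 36) hi=[] (size 0) -> median=36
Step 2: insert 21 -> lo=[21] (size 1, max 21) hi=[36] (size 1, min 36) -> median=28.5
Step 3: insert 27 -> lo=[21, 27] (size 2, max 27) hi=[36] (size 1, min 36) -> median=27
Step 4: insert 38 -> lo=[21, 27] (size 2, max 27) hi=[36, 38] (size 2, min 36) -> median=31.5
Step 5: insert 16 -> lo=[16, 21, 27] (size 3, max 27) hi=[36, 38] (size 2, min 36) -> median=27
Step 6: insert 17 -> lo=[16, 17, 21] (size 3, max 21) hi=[27, 36, 38] (size 3, min 27) -> median=24

Answer: 36 28.5 27 31.5 27 24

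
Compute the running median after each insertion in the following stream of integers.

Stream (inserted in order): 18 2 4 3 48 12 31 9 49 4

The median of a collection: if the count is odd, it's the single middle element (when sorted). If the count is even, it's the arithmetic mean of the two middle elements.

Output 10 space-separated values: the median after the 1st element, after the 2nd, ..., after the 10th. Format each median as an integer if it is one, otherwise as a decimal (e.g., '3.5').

Answer: 18 10 4 3.5 4 8 12 10.5 12 10.5

Derivation:
Step 1: insert 18 -> lo=[18] (size 1, max 18) hi=[] (size 0) -> median=18
Step 2: insert 2 -> lo=[2] (size 1, max 2) hi=[18] (size 1, min 18) -> median=10
Step 3: insert 4 -> lo=[2, 4] (size 2, max 4) hi=[18] (size 1, min 18) -> median=4
Step 4: insert 3 -> lo=[2, 3] (size 2, max 3) hi=[4, 18] (size 2, min 4) -> median=3.5
Step 5: insert 48 -> lo=[2, 3, 4] (size 3, max 4) hi=[18, 48] (size 2, min 18) -> median=4
Step 6: insert 12 -> lo=[2, 3, 4] (size 3, max 4) hi=[12, 18, 48] (size 3, min 12) -> median=8
Step 7: insert 31 -> lo=[2, 3, 4, 12] (size 4, max 12) hi=[18, 31, 48] (size 3, min 18) -> median=12
Step 8: insert 9 -> lo=[2, 3, 4, 9] (size 4, max 9) hi=[12, 18, 31, 48] (size 4, min 12) -> median=10.5
Step 9: insert 49 -> lo=[2, 3, 4, 9, 12] (size 5, max 12) hi=[18, 31, 48, 49] (size 4, min 18) -> median=12
Step 10: insert 4 -> lo=[2, 3, 4, 4, 9] (size 5, max 9) hi=[12, 18, 31, 48, 49] (size 5, min 12) -> median=10.5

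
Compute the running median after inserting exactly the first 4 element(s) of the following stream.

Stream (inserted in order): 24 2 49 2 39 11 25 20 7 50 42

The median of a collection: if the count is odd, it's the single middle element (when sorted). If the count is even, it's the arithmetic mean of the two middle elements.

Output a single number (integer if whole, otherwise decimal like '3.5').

Answer: 13

Derivation:
Step 1: insert 24 -> lo=[24] (size 1, max 24) hi=[] (size 0) -> median=24
Step 2: insert 2 -> lo=[2] (size 1, max 2) hi=[24] (size 1, min 24) -> median=13
Step 3: insert 49 -> lo=[2, 24] (size 2, max 24) hi=[49] (size 1, min 49) -> median=24
Step 4: insert 2 -> lo=[2, 2] (size 2, max 2) hi=[24, 49] (size 2, min 24) -> median=13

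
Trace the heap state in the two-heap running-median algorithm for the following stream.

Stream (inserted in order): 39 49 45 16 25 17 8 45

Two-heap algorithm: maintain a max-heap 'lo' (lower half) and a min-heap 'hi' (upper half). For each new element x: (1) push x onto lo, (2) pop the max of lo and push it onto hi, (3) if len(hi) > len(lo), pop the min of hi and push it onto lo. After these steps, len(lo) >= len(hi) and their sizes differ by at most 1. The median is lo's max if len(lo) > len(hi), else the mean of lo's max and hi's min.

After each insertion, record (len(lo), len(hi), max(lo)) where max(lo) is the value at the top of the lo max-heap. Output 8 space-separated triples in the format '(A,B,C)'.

Step 1: insert 39 -> lo=[39] hi=[] -> (len(lo)=1, len(hi)=0, max(lo)=39)
Step 2: insert 49 -> lo=[39] hi=[49] -> (len(lo)=1, len(hi)=1, max(lo)=39)
Step 3: insert 45 -> lo=[39, 45] hi=[49] -> (len(lo)=2, len(hi)=1, max(lo)=45)
Step 4: insert 16 -> lo=[16, 39] hi=[45, 49] -> (len(lo)=2, len(hi)=2, max(lo)=39)
Step 5: insert 25 -> lo=[16, 25, 39] hi=[45, 49] -> (len(lo)=3, len(hi)=2, max(lo)=39)
Step 6: insert 17 -> lo=[16, 17, 25] hi=[39, 45, 49] -> (len(lo)=3, len(hi)=3, max(lo)=25)
Step 7: insert 8 -> lo=[8, 16, 17, 25] hi=[39, 45, 49] -> (len(lo)=4, len(hi)=3, max(lo)=25)
Step 8: insert 45 -> lo=[8, 16, 17, 25] hi=[39, 45, 45, 49] -> (len(lo)=4, len(hi)=4, max(lo)=25)

Answer: (1,0,39) (1,1,39) (2,1,45) (2,2,39) (3,2,39) (3,3,25) (4,3,25) (4,4,25)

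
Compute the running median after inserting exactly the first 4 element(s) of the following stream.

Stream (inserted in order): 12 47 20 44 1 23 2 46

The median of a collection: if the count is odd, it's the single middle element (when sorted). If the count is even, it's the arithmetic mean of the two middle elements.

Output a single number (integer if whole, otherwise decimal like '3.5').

Answer: 32

Derivation:
Step 1: insert 12 -> lo=[12] (size 1, max 12) hi=[] (size 0) -> median=12
Step 2: insert 47 -> lo=[12] (size 1, max 12) hi=[47] (size 1, min 47) -> median=29.5
Step 3: insert 20 -> lo=[12, 20] (size 2, max 20) hi=[47] (size 1, min 47) -> median=20
Step 4: insert 44 -> lo=[12, 20] (size 2, max 20) hi=[44, 47] (size 2, min 44) -> median=32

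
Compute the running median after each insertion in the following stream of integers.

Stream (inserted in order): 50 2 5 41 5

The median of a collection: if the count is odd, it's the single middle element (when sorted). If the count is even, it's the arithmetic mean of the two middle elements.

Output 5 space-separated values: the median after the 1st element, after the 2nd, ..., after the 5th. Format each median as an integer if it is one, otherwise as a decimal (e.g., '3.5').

Answer: 50 26 5 23 5

Derivation:
Step 1: insert 50 -> lo=[50] (size 1, max 50) hi=[] (size 0) -> median=50
Step 2: insert 2 -> lo=[2] (size 1, max 2) hi=[50] (size 1, min 50) -> median=26
Step 3: insert 5 -> lo=[2, 5] (size 2, max 5) hi=[50] (size 1, min 50) -> median=5
Step 4: insert 41 -> lo=[2, 5] (size 2, max 5) hi=[41, 50] (size 2, min 41) -> median=23
Step 5: insert 5 -> lo=[2, 5, 5] (size 3, max 5) hi=[41, 50] (size 2, min 41) -> median=5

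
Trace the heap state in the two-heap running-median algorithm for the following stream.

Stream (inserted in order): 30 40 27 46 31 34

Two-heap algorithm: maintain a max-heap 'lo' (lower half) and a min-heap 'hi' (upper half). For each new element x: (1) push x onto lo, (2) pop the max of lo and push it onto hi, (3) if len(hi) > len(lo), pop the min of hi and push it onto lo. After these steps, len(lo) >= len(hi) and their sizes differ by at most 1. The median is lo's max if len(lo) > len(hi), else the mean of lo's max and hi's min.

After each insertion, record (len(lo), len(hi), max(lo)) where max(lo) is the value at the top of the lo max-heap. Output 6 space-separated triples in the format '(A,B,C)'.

Answer: (1,0,30) (1,1,30) (2,1,30) (2,2,30) (3,2,31) (3,3,31)

Derivation:
Step 1: insert 30 -> lo=[30] hi=[] -> (len(lo)=1, len(hi)=0, max(lo)=30)
Step 2: insert 40 -> lo=[30] hi=[40] -> (len(lo)=1, len(hi)=1, max(lo)=30)
Step 3: insert 27 -> lo=[27, 30] hi=[40] -> (len(lo)=2, len(hi)=1, max(lo)=30)
Step 4: insert 46 -> lo=[27, 30] hi=[40, 46] -> (len(lo)=2, len(hi)=2, max(lo)=30)
Step 5: insert 31 -> lo=[27, 30, 31] hi=[40, 46] -> (len(lo)=3, len(hi)=2, max(lo)=31)
Step 6: insert 34 -> lo=[27, 30, 31] hi=[34, 40, 46] -> (len(lo)=3, len(hi)=3, max(lo)=31)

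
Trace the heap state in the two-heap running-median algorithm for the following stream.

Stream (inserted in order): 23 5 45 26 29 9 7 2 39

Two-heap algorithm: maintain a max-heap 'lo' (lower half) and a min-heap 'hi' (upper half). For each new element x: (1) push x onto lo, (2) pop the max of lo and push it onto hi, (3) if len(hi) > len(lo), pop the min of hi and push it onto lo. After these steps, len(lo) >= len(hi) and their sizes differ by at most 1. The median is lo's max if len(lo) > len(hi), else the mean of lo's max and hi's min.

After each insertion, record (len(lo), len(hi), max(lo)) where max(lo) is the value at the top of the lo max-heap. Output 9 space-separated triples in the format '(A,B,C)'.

Step 1: insert 23 -> lo=[23] hi=[] -> (len(lo)=1, len(hi)=0, max(lo)=23)
Step 2: insert 5 -> lo=[5] hi=[23] -> (len(lo)=1, len(hi)=1, max(lo)=5)
Step 3: insert 45 -> lo=[5, 23] hi=[45] -> (len(lo)=2, len(hi)=1, max(lo)=23)
Step 4: insert 26 -> lo=[5, 23] hi=[26, 45] -> (len(lo)=2, len(hi)=2, max(lo)=23)
Step 5: insert 29 -> lo=[5, 23, 26] hi=[29, 45] -> (len(lo)=3, len(hi)=2, max(lo)=26)
Step 6: insert 9 -> lo=[5, 9, 23] hi=[26, 29, 45] -> (len(lo)=3, len(hi)=3, max(lo)=23)
Step 7: insert 7 -> lo=[5, 7, 9, 23] hi=[26, 29, 45] -> (len(lo)=4, len(hi)=3, max(lo)=23)
Step 8: insert 2 -> lo=[2, 5, 7, 9] hi=[23, 26, 29, 45] -> (len(lo)=4, len(hi)=4, max(lo)=9)
Step 9: insert 39 -> lo=[2, 5, 7, 9, 23] hi=[26, 29, 39, 45] -> (len(lo)=5, len(hi)=4, max(lo)=23)

Answer: (1,0,23) (1,1,5) (2,1,23) (2,2,23) (3,2,26) (3,3,23) (4,3,23) (4,4,9) (5,4,23)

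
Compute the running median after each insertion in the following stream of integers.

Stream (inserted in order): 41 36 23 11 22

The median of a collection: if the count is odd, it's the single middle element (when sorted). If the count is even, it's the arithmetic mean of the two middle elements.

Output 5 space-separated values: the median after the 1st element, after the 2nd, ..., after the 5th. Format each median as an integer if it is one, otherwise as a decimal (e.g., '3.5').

Answer: 41 38.5 36 29.5 23

Derivation:
Step 1: insert 41 -> lo=[41] (size 1, max 41) hi=[] (size 0) -> median=41
Step 2: insert 36 -> lo=[36] (size 1, max 36) hi=[41] (size 1, min 41) -> median=38.5
Step 3: insert 23 -> lo=[23, 36] (size 2, max 36) hi=[41] (size 1, min 41) -> median=36
Step 4: insert 11 -> lo=[11, 23] (size 2, max 23) hi=[36, 41] (size 2, min 36) -> median=29.5
Step 5: insert 22 -> lo=[11, 22, 23] (size 3, max 23) hi=[36, 41] (size 2, min 36) -> median=23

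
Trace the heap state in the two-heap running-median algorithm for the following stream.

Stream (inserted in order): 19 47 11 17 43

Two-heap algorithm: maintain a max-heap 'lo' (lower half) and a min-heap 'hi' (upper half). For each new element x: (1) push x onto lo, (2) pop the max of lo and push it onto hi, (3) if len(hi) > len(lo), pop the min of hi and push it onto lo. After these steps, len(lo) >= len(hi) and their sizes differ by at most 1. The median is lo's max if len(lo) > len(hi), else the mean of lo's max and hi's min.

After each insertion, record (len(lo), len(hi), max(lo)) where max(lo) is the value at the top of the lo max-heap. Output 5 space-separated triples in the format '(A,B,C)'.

Answer: (1,0,19) (1,1,19) (2,1,19) (2,2,17) (3,2,19)

Derivation:
Step 1: insert 19 -> lo=[19] hi=[] -> (len(lo)=1, len(hi)=0, max(lo)=19)
Step 2: insert 47 -> lo=[19] hi=[47] -> (len(lo)=1, len(hi)=1, max(lo)=19)
Step 3: insert 11 -> lo=[11, 19] hi=[47] -> (len(lo)=2, len(hi)=1, max(lo)=19)
Step 4: insert 17 -> lo=[11, 17] hi=[19, 47] -> (len(lo)=2, len(hi)=2, max(lo)=17)
Step 5: insert 43 -> lo=[11, 17, 19] hi=[43, 47] -> (len(lo)=3, len(hi)=2, max(lo)=19)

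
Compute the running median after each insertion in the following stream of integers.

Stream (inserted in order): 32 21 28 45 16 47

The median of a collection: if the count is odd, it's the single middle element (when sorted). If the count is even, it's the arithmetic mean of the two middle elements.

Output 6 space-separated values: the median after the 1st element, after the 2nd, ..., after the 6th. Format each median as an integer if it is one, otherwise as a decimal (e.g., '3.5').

Step 1: insert 32 -> lo=[32] (size 1, max 32) hi=[] (size 0) -> median=32
Step 2: insert 21 -> lo=[21] (size 1, max 21) hi=[32] (size 1, min 32) -> median=26.5
Step 3: insert 28 -> lo=[21, 28] (size 2, max 28) hi=[32] (size 1, min 32) -> median=28
Step 4: insert 45 -> lo=[21, 28] (size 2, max 28) hi=[32, 45] (size 2, min 32) -> median=30
Step 5: insert 16 -> lo=[16, 21, 28] (size 3, max 28) hi=[32, 45] (size 2, min 32) -> median=28
Step 6: insert 47 -> lo=[16, 21, 28] (size 3, max 28) hi=[32, 45, 47] (size 3, min 32) -> median=30

Answer: 32 26.5 28 30 28 30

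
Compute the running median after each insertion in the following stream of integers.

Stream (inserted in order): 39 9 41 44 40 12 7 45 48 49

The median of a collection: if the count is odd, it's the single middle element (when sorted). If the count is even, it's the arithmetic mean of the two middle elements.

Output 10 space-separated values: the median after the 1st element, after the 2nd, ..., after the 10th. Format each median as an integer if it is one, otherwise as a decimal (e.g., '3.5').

Answer: 39 24 39 40 40 39.5 39 39.5 40 40.5

Derivation:
Step 1: insert 39 -> lo=[39] (size 1, max 39) hi=[] (size 0) -> median=39
Step 2: insert 9 -> lo=[9] (size 1, max 9) hi=[39] (size 1, min 39) -> median=24
Step 3: insert 41 -> lo=[9, 39] (size 2, max 39) hi=[41] (size 1, min 41) -> median=39
Step 4: insert 44 -> lo=[9, 39] (size 2, max 39) hi=[41, 44] (size 2, min 41) -> median=40
Step 5: insert 40 -> lo=[9, 39, 40] (size 3, max 40) hi=[41, 44] (size 2, min 41) -> median=40
Step 6: insert 12 -> lo=[9, 12, 39] (size 3, max 39) hi=[40, 41, 44] (size 3, min 40) -> median=39.5
Step 7: insert 7 -> lo=[7, 9, 12, 39] (size 4, max 39) hi=[40, 41, 44] (size 3, min 40) -> median=39
Step 8: insert 45 -> lo=[7, 9, 12, 39] (size 4, max 39) hi=[40, 41, 44, 45] (size 4, min 40) -> median=39.5
Step 9: insert 48 -> lo=[7, 9, 12, 39, 40] (size 5, max 40) hi=[41, 44, 45, 48] (size 4, min 41) -> median=40
Step 10: insert 49 -> lo=[7, 9, 12, 39, 40] (size 5, max 40) hi=[41, 44, 45, 48, 49] (size 5, min 41) -> median=40.5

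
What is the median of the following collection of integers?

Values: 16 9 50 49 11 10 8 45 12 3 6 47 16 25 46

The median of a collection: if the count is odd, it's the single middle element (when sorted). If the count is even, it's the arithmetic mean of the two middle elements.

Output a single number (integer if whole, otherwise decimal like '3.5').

Step 1: insert 16 -> lo=[16] (size 1, max 16) hi=[] (size 0) -> median=16
Step 2: insert 9 -> lo=[9] (size 1, max 9) hi=[16] (size 1, min 16) -> median=12.5
Step 3: insert 50 -> lo=[9, 16] (size 2, max 16) hi=[50] (size 1, min 50) -> median=16
Step 4: insert 49 -> lo=[9, 16] (size 2, max 16) hi=[49, 50] (size 2, min 49) -> median=32.5
Step 5: insert 11 -> lo=[9, 11, 16] (size 3, max 16) hi=[49, 50] (size 2, min 49) -> median=16
Step 6: insert 10 -> lo=[9, 10, 11] (size 3, max 11) hi=[16, 49, 50] (size 3, min 16) -> median=13.5
Step 7: insert 8 -> lo=[8, 9, 10, 11] (size 4, max 11) hi=[16, 49, 50] (size 3, min 16) -> median=11
Step 8: insert 45 -> lo=[8, 9, 10, 11] (size 4, max 11) hi=[16, 45, 49, 50] (size 4, min 16) -> median=13.5
Step 9: insert 12 -> lo=[8, 9, 10, 11, 12] (size 5, max 12) hi=[16, 45, 49, 50] (size 4, min 16) -> median=12
Step 10: insert 3 -> lo=[3, 8, 9, 10, 11] (size 5, max 11) hi=[12, 16, 45, 49, 50] (size 5, min 12) -> median=11.5
Step 11: insert 6 -> lo=[3, 6, 8, 9, 10, 11] (size 6, max 11) hi=[12, 16, 45, 49, 50] (size 5, min 12) -> median=11
Step 12: insert 47 -> lo=[3, 6, 8, 9, 10, 11] (size 6, max 11) hi=[12, 16, 45, 47, 49, 50] (size 6, min 12) -> median=11.5
Step 13: insert 16 -> lo=[3, 6, 8, 9, 10, 11, 12] (size 7, max 12) hi=[16, 16, 45, 47, 49, 50] (size 6, min 16) -> median=12
Step 14: insert 25 -> lo=[3, 6, 8, 9, 10, 11, 12] (size 7, max 12) hi=[16, 16, 25, 45, 47, 49, 50] (size 7, min 16) -> median=14
Step 15: insert 46 -> lo=[3, 6, 8, 9, 10, 11, 12, 16] (size 8, max 16) hi=[16, 25, 45, 46, 47, 49, 50] (size 7, min 16) -> median=16

Answer: 16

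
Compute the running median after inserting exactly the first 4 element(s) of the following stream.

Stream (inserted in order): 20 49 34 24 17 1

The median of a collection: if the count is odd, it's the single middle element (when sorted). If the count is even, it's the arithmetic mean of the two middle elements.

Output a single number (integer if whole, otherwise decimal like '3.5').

Step 1: insert 20 -> lo=[20] (size 1, max 20) hi=[] (size 0) -> median=20
Step 2: insert 49 -> lo=[20] (size 1, max 20) hi=[49] (size 1, min 49) -> median=34.5
Step 3: insert 34 -> lo=[20, 34] (size 2, max 34) hi=[49] (size 1, min 49) -> median=34
Step 4: insert 24 -> lo=[20, 24] (size 2, max 24) hi=[34, 49] (size 2, min 34) -> median=29

Answer: 29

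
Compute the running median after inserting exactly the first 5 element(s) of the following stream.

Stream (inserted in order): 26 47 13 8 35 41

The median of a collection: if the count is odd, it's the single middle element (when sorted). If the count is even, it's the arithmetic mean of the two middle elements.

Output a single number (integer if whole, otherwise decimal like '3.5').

Answer: 26

Derivation:
Step 1: insert 26 -> lo=[26] (size 1, max 26) hi=[] (size 0) -> median=26
Step 2: insert 47 -> lo=[26] (size 1, max 26) hi=[47] (size 1, min 47) -> median=36.5
Step 3: insert 13 -> lo=[13, 26] (size 2, max 26) hi=[47] (size 1, min 47) -> median=26
Step 4: insert 8 -> lo=[8, 13] (size 2, max 13) hi=[26, 47] (size 2, min 26) -> median=19.5
Step 5: insert 35 -> lo=[8, 13, 26] (size 3, max 26) hi=[35, 47] (size 2, min 35) -> median=26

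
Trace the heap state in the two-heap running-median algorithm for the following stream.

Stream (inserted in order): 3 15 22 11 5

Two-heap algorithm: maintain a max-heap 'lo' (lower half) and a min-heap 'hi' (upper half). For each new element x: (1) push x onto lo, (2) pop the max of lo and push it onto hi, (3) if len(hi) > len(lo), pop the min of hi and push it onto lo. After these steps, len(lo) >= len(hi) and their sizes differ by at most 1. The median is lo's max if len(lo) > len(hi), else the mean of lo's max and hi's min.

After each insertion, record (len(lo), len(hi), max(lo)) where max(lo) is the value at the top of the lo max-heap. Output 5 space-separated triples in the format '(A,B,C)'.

Answer: (1,0,3) (1,1,3) (2,1,15) (2,2,11) (3,2,11)

Derivation:
Step 1: insert 3 -> lo=[3] hi=[] -> (len(lo)=1, len(hi)=0, max(lo)=3)
Step 2: insert 15 -> lo=[3] hi=[15] -> (len(lo)=1, len(hi)=1, max(lo)=3)
Step 3: insert 22 -> lo=[3, 15] hi=[22] -> (len(lo)=2, len(hi)=1, max(lo)=15)
Step 4: insert 11 -> lo=[3, 11] hi=[15, 22] -> (len(lo)=2, len(hi)=2, max(lo)=11)
Step 5: insert 5 -> lo=[3, 5, 11] hi=[15, 22] -> (len(lo)=3, len(hi)=2, max(lo)=11)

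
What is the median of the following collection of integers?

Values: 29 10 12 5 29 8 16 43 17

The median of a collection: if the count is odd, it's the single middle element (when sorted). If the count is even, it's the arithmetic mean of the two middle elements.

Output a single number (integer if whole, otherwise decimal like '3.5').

Answer: 16

Derivation:
Step 1: insert 29 -> lo=[29] (size 1, max 29) hi=[] (size 0) -> median=29
Step 2: insert 10 -> lo=[10] (size 1, max 10) hi=[29] (size 1, min 29) -> median=19.5
Step 3: insert 12 -> lo=[10, 12] (size 2, max 12) hi=[29] (size 1, min 29) -> median=12
Step 4: insert 5 -> lo=[5, 10] (size 2, max 10) hi=[12, 29] (size 2, min 12) -> median=11
Step 5: insert 29 -> lo=[5, 10, 12] (size 3, max 12) hi=[29, 29] (size 2, min 29) -> median=12
Step 6: insert 8 -> lo=[5, 8, 10] (size 3, max 10) hi=[12, 29, 29] (size 3, min 12) -> median=11
Step 7: insert 16 -> lo=[5, 8, 10, 12] (size 4, max 12) hi=[16, 29, 29] (size 3, min 16) -> median=12
Step 8: insert 43 -> lo=[5, 8, 10, 12] (size 4, max 12) hi=[16, 29, 29, 43] (size 4, min 16) -> median=14
Step 9: insert 17 -> lo=[5, 8, 10, 12, 16] (size 5, max 16) hi=[17, 29, 29, 43] (size 4, min 17) -> median=16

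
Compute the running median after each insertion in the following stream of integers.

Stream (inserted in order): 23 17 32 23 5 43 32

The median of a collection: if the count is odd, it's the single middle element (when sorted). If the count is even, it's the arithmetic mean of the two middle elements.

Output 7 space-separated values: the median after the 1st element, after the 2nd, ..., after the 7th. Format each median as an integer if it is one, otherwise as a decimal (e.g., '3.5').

Step 1: insert 23 -> lo=[23] (size 1, max 23) hi=[] (size 0) -> median=23
Step 2: insert 17 -> lo=[17] (size 1, max 17) hi=[23] (size 1, min 23) -> median=20
Step 3: insert 32 -> lo=[17, 23] (size 2, max 23) hi=[32] (size 1, min 32) -> median=23
Step 4: insert 23 -> lo=[17, 23] (size 2, max 23) hi=[23, 32] (size 2, min 23) -> median=23
Step 5: insert 5 -> lo=[5, 17, 23] (size 3, max 23) hi=[23, 32] (size 2, min 23) -> median=23
Step 6: insert 43 -> lo=[5, 17, 23] (size 3, max 23) hi=[23, 32, 43] (size 3, min 23) -> median=23
Step 7: insert 32 -> lo=[5, 17, 23, 23] (size 4, max 23) hi=[32, 32, 43] (size 3, min 32) -> median=23

Answer: 23 20 23 23 23 23 23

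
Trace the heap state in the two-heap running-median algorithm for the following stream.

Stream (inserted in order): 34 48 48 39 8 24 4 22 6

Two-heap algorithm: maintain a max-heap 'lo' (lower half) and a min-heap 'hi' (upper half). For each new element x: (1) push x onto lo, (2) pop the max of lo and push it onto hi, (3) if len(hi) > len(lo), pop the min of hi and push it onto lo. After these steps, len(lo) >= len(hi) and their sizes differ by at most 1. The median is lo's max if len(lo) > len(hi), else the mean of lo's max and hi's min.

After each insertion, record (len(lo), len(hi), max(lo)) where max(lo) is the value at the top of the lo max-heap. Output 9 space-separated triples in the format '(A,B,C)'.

Step 1: insert 34 -> lo=[34] hi=[] -> (len(lo)=1, len(hi)=0, max(lo)=34)
Step 2: insert 48 -> lo=[34] hi=[48] -> (len(lo)=1, len(hi)=1, max(lo)=34)
Step 3: insert 48 -> lo=[34, 48] hi=[48] -> (len(lo)=2, len(hi)=1, max(lo)=48)
Step 4: insert 39 -> lo=[34, 39] hi=[48, 48] -> (len(lo)=2, len(hi)=2, max(lo)=39)
Step 5: insert 8 -> lo=[8, 34, 39] hi=[48, 48] -> (len(lo)=3, len(hi)=2, max(lo)=39)
Step 6: insert 24 -> lo=[8, 24, 34] hi=[39, 48, 48] -> (len(lo)=3, len(hi)=3, max(lo)=34)
Step 7: insert 4 -> lo=[4, 8, 24, 34] hi=[39, 48, 48] -> (len(lo)=4, len(hi)=3, max(lo)=34)
Step 8: insert 22 -> lo=[4, 8, 22, 24] hi=[34, 39, 48, 48] -> (len(lo)=4, len(hi)=4, max(lo)=24)
Step 9: insert 6 -> lo=[4, 6, 8, 22, 24] hi=[34, 39, 48, 48] -> (len(lo)=5, len(hi)=4, max(lo)=24)

Answer: (1,0,34) (1,1,34) (2,1,48) (2,2,39) (3,2,39) (3,3,34) (4,3,34) (4,4,24) (5,4,24)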